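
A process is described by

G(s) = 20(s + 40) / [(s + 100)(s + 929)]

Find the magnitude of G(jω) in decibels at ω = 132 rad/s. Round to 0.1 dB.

-35.0 dB

At s = jω = j132:
zero (s+40): 40 + j132 → |·| = √(40²+132²) = √19024 ≈ 137.93, ∠ = arctan(132/40) ≈ 73.14°
pole (s+100): 100 + j132 → |·| = √(100²+132²) = √27424 ≈ 165.6, ∠ = arctan(132/100) ≈ 52.85°
pole (s+929): 929 + j132 → |·| = √(929²+132²) = √880465 ≈ 938.33, ∠ = arctan(132/929) ≈ 8.09°
|G| = 20 · 137.93 / 1.5539e+05 ≈ 0.017753
Gain = 20 log₁₀(0.017753) ≈ -35.01 dB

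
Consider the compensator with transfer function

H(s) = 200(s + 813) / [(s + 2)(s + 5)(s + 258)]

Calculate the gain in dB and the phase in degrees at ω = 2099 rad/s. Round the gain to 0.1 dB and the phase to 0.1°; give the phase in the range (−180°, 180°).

-86.3 dB, 166.0°

At s = jω = j2099:
zero (s+813): 813 + j2099 → |·| = √(813²+2099²) = √5066770 ≈ 2250.9, ∠ = arctan(2099/813) ≈ 68.83°
pole (s+2): 2 + j2099 → |·| = √(2²+2099²) = √4405805 ≈ 2099, ∠ = arctan(2099/2) ≈ 89.95°
pole (s+5): 5 + j2099 → |·| = √(5²+2099²) = √4405826 ≈ 2099, ∠ = arctan(2099/5) ≈ 89.86°
pole (s+258): 258 + j2099 → |·| = √(258²+2099²) = √4472365 ≈ 2114.8, ∠ = arctan(2099/258) ≈ 82.99°
|H| = 200 · 2250.9 / 9.3174e+09 ≈ 4.8316e-05
Gain = 20 log₁₀(4.8316e-05) ≈ -86.32 dB
∠H = 68.83° − 262.80° = -193.97° ≡ 166.03° (principal value)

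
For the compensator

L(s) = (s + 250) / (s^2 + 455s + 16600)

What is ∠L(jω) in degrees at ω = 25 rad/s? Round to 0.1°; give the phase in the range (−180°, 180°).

-29.7°

Substitute s = j25:
Numerator: (j25) + 250 = 250 + j25
Denominator: (j25)^2 + 455(j25) + 16600 = 15975 + j11375
|N| = √(250² + 25²) ≈ 251.25, ∠N ≈ 5.71°
|D| = √(15975² + 11375²) ≈ 19611, ∠D ≈ 35.45°
∠L = 5.71° − 35.45° = -29.74°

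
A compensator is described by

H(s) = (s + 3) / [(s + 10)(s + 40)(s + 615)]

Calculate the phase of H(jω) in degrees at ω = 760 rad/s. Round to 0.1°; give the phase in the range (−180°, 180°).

At s = jω = j760:
zero (s+3): 3 + j760 → |·| = √(3²+760²) = √577609 ≈ 760.01, ∠ = arctan(760/3) ≈ 89.77°
pole (s+10): 10 + j760 → |·| = √(10²+760²) = √577700 ≈ 760.07, ∠ = arctan(760/10) ≈ 89.25°
pole (s+40): 40 + j760 → |·| = √(40²+760²) = √579200 ≈ 761.05, ∠ = arctan(760/40) ≈ 86.99°
pole (s+615): 615 + j760 → |·| = √(615²+760²) = √955825 ≈ 977.66, ∠ = arctan(760/615) ≈ 51.02°
∠H = 89.77° − 227.26° = -137.49°

-137.5°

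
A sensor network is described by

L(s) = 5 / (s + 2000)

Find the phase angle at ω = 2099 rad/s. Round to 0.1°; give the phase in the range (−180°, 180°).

Substitute s = j2099:
Numerator: 5 = 5 + j0
Denominator: (j2099) + 2000 = 2000 + j2099
|N| = √(5² + 0²) ≈ 5, ∠N ≈ 0.00°
|D| = √(2000² + 2099²) ≈ 2899.3, ∠D ≈ 46.38°
∠L = 0.00° − 46.38° = -46.38°

-46.4°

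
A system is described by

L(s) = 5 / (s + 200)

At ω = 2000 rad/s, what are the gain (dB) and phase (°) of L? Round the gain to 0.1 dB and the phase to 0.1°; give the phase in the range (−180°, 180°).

-52.1 dB, -84.3°

At s = jω = j2000:
pole (s+200): 200 + j2000 → |·| = √(200²+2000²) = √4040000 ≈ 2010, ∠ = arctan(2000/200) ≈ 84.29°
|L| = 5 / 2010 ≈ 0.0024876
Gain = 20 log₁₀(0.0024876) ≈ -52.08 dB
∠L = 0.00° − 84.29° = -84.29°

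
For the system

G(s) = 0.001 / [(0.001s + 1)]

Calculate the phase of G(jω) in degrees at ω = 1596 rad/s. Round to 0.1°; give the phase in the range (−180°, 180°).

At ω = 1596 rad/s:
pole (1 + j1596·0.001) = 1 + j1.596 → |·| ≈ 1.8834, ∠ ≈ 57.93°
∠G = (0°) − (57.93°) = -57.93°

-57.9°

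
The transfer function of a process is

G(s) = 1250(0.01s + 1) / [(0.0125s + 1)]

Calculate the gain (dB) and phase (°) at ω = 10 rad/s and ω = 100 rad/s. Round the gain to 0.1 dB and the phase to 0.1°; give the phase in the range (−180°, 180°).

At ω = 10 rad/s:
zero (1 + j10·0.01) = 1 + j0.1 → |·| ≈ 1.005, ∠ ≈ 5.71°
pole (1 + j10·0.0125) = 1 + j0.125 → |·| ≈ 1.0078, ∠ ≈ 7.13°
|G| = 1250 · 1.005 / (1.0078) ≈ 1246.5
Gain = 20 log₁₀(1246.5) ≈ 61.91 dB
∠G = (5.71°) − (7.13°) = -1.42°

At ω = 100 rad/s:
zero (1 + j100·0.01) = 1 + j1 → |·| ≈ 1.4142, ∠ ≈ 45.00°
pole (1 + j100·0.0125) = 1 + j1.25 → |·| ≈ 1.6008, ∠ ≈ 51.34°
|G| = 1250 · 1.4142 / (1.6008) ≈ 1104.3
Gain = 20 log₁₀(1104.3) ≈ 60.86 dB
∠G = (45.00°) − (51.34°) = -6.34°

ω = 10: 61.9 dB, -1.4°; ω = 100: 60.9 dB, -6.3°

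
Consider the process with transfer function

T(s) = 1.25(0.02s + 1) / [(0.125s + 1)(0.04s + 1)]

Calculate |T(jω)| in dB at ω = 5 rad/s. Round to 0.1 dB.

0.4 dB

At ω = 5 rad/s:
zero (1 + j5·0.02) = 1 + j0.1 → |·| ≈ 1.005, ∠ ≈ 5.71°
pole (1 + j5·0.125) = 1 + j0.625 → |·| ≈ 1.1792, ∠ ≈ 32.01°
pole (1 + j5·0.04) = 1 + j0.2 → |·| ≈ 1.0198, ∠ ≈ 11.31°
|T| = 1.25 · 1.005 / (1.1792 · 1.0198) ≈ 1.0447
Gain = 20 log₁₀(1.0447) ≈ 0.38 dB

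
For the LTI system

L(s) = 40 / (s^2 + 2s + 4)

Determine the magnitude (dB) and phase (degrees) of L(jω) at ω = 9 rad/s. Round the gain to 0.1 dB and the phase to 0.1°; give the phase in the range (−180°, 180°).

-5.9 dB, -166.8°

At s = jω = j9:
quadratic: (j9)² + 2·j9 + 4 = -77 + j18 → |·| ≈ 79.076, ∠ ≈ 166.84°
|L| = 40 / 79.076 ≈ 0.50584
Gain = 20 log₁₀(0.50584) ≈ -5.92 dB
∠L = 0.00° − 166.84° = -166.84°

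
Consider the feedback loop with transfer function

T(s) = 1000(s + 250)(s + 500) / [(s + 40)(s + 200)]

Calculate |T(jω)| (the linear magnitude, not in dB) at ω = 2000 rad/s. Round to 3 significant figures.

1.03e+03

At s = jω = j2000:
zero (s+250): 250 + j2000 → |·| = √(250²+2000²) = √4062500 ≈ 2015.6, ∠ = arctan(2000/250) ≈ 82.87°
zero (s+500): 500 + j2000 → |·| = √(500²+2000²) = √4250000 ≈ 2061.6, ∠ = arctan(2000/500) ≈ 75.96°
pole (s+40): 40 + j2000 → |·| = √(40²+2000²) = √4001600 ≈ 2000.4, ∠ = arctan(2000/40) ≈ 88.85°
pole (s+200): 200 + j2000 → |·| = √(200²+2000²) = √4040000 ≈ 2010, ∠ = arctan(2000/200) ≈ 84.29°
|T| = 1000 · 4.1554e+06 / 4.0208e+06 ≈ 1033.5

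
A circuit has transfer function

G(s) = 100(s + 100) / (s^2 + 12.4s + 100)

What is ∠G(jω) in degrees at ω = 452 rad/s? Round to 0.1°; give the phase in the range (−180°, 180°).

At s = jω = j452:
zero (s+100): 100 + j452 → |·| = √(100²+452²) = √214304 ≈ 462.93, ∠ = arctan(452/100) ≈ 77.52°
quadratic: (j452)² + 12.4·j452 + 100 = -204204 + j5604.8 → |·| ≈ 2.0428e+05, ∠ ≈ 178.43°
∠G = 77.52° − 178.43° = -100.91°

-100.9°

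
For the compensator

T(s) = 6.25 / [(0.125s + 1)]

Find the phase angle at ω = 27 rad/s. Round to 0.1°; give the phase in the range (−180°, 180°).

-73.5°

At ω = 27 rad/s:
pole (1 + j27·0.125) = 1 + j3.375 → |·| ≈ 3.52, ∠ ≈ 73.50°
∠T = (0°) − (73.50°) = -73.50°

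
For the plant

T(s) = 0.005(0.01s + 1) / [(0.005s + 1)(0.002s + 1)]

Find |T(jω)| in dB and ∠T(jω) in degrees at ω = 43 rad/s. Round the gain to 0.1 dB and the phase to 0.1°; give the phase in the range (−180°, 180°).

At ω = 43 rad/s:
zero (1 + j43·0.01) = 1 + j0.43 → |·| ≈ 1.0885, ∠ ≈ 23.27°
pole (1 + j43·0.005) = 1 + j0.215 → |·| ≈ 1.0229, ∠ ≈ 12.13°
pole (1 + j43·0.002) = 1 + j0.086 → |·| ≈ 1.0037, ∠ ≈ 4.92°
|T| = 0.005 · 1.0885 / (1.0229 · 1.0037) ≈ 0.005301
Gain = 20 log₁₀(0.005301) ≈ -45.51 dB
∠T = (23.27°) − (12.13° + 4.92°) = 6.22°

-45.5 dB, 6.2°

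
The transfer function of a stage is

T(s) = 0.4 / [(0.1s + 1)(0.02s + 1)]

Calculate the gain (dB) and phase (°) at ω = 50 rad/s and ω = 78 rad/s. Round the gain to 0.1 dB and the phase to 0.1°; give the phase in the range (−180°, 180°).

At ω = 50 rad/s:
pole (1 + j50·0.1) = 1 + j5 → |·| ≈ 5.099, ∠ ≈ 78.69°
pole (1 + j50·0.02) = 1 + j1 → |·| ≈ 1.4142, ∠ ≈ 45.00°
|T| = 0.4 · 1 / (5.099 · 1.4142) ≈ 0.055471
Gain = 20 log₁₀(0.055471) ≈ -25.12 dB
∠T = (0°) − (78.69° + 45.00°) = -123.69°

At ω = 78 rad/s:
pole (1 + j78·0.1) = 1 + j7.8 → |·| ≈ 7.8638, ∠ ≈ 82.69°
pole (1 + j78·0.02) = 1 + j1.56 → |·| ≈ 1.853, ∠ ≈ 57.34°
|T| = 0.4 · 1 / (7.8638 · 1.853) ≈ 0.027451
Gain = 20 log₁₀(0.027451) ≈ -31.23 dB
∠T = (0°) − (82.69° + 57.34°) = -140.03°

ω = 50: -25.1 dB, -123.7°; ω = 78: -31.2 dB, -140.0°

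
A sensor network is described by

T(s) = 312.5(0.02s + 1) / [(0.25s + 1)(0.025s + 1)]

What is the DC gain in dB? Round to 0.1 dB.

T(0) = 312.5 · 1 / 1 = 312.5
20 log₁₀(312.5) ≈ 49.90 dB

49.9 dB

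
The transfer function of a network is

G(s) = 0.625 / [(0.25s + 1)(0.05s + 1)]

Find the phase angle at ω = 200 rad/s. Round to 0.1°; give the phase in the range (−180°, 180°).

At ω = 200 rad/s:
pole (1 + j200·0.25) = 1 + j50 → |·| ≈ 50.01, ∠ ≈ 88.85°
pole (1 + j200·0.05) = 1 + j10 → |·| ≈ 10.05, ∠ ≈ 84.29°
∠G = (0°) − (88.85° + 84.29°) = -173.14°

-173.1°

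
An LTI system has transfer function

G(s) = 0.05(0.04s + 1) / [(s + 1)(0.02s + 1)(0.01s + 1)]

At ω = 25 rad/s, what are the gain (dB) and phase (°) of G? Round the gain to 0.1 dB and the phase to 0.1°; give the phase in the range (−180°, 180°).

At ω = 25 rad/s:
zero (1 + j25·0.04) = 1 + j1 → |·| ≈ 1.4142, ∠ ≈ 45.00°
pole (1 + j25·1) = 1 + j25 → |·| ≈ 25.02, ∠ ≈ 87.71°
pole (1 + j25·0.02) = 1 + j0.5 → |·| ≈ 1.118, ∠ ≈ 26.57°
pole (1 + j25·0.01) = 1 + j0.25 → |·| ≈ 1.0308, ∠ ≈ 14.04°
|G| = 0.05 · 1.4142 / (25.02 · 1.118 · 1.0308) ≈ 0.0024523
Gain = 20 log₁₀(0.0024523) ≈ -52.21 dB
∠G = (45.00°) − (87.71° + 26.57° + 14.04°) = -83.32°

-52.2 dB, -83.3°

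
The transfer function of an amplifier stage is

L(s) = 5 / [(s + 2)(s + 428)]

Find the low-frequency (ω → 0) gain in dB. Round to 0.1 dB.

L(0) = 5 / (2·428) ≈ 0.0058411
20 log₁₀(0.0058411) ≈ -44.67 dB

-44.7 dB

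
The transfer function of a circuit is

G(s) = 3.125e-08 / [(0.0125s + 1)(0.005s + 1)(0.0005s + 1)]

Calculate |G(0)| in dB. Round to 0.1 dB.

-150.1 dB

G(0) = 3.125e-08 · 1 / 1 = 3.125e-08
20 log₁₀(3.125e-08) ≈ -150.10 dB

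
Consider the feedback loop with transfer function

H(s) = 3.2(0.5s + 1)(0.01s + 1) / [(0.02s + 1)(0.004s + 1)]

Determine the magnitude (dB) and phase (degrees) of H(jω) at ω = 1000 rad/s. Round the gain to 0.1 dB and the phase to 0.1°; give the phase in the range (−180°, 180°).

At ω = 1000 rad/s:
zero (1 + j1000·0.5) = 1 + j500 → |·| ≈ 500, ∠ ≈ 89.89°
zero (1 + j1000·0.01) = 1 + j10 → |·| ≈ 10.05, ∠ ≈ 84.29°
pole (1 + j1000·0.02) = 1 + j20 → |·| ≈ 20.025, ∠ ≈ 87.14°
pole (1 + j1000·0.004) = 1 + j4 → |·| ≈ 4.1231, ∠ ≈ 75.96°
|H| = 3.2 · 500 · 10.05 / (20.025 · 4.1231) ≈ 194.76
Gain = 20 log₁₀(194.76) ≈ 45.79 dB
∠H = (89.89° + 84.29°) − (87.14° + 75.96°) = 11.08°

45.8 dB, 11.1°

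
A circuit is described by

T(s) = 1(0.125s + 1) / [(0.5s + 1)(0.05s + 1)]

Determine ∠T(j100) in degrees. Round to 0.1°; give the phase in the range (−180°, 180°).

At ω = 100 rad/s:
zero (1 + j100·0.125) = 1 + j12.5 → |·| ≈ 12.54, ∠ ≈ 85.43°
pole (1 + j100·0.5) = 1 + j50 → |·| ≈ 50.01, ∠ ≈ 88.85°
pole (1 + j100·0.05) = 1 + j5 → |·| ≈ 5.099, ∠ ≈ 78.69°
∠T = (85.43°) − (88.85° + 78.69°) = -82.11°

-82.1°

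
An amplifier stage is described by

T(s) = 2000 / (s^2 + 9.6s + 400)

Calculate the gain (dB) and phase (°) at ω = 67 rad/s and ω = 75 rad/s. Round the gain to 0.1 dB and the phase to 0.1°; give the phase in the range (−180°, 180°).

ω = 67: -6.3 dB, -171.1°; ω = 75: -8.4 dB, -172.2°

At s = jω = j67:
quadratic: (j67)² + 9.6·j67 + 400 = -4089 + j643.2 → |·| ≈ 4139.3, ∠ ≈ 171.06°
|T| = 2000 / 4139.3 ≈ 0.48317
Gain = 20 log₁₀(0.48317) ≈ -6.32 dB
∠T = 0.00° − 171.06° = -171.06°

At s = jω = j75:
quadratic: (j75)² + 9.6·j75 + 400 = -5225 + j720 → |·| ≈ 5274.4, ∠ ≈ 172.15°
|T| = 2000 / 5274.4 ≈ 0.37919
Gain = 20 log₁₀(0.37919) ≈ -8.42 dB
∠T = 0.00° − 172.15° = -172.15°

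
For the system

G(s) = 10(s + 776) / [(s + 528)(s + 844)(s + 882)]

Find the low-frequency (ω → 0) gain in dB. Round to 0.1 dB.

G(0) = 10·776 / (528·844·882) ≈ 1.9743e-05
20 log₁₀(1.9743e-05) ≈ -94.09 dB

-94.1 dB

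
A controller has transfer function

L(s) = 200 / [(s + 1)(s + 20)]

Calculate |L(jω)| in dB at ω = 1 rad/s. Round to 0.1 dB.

17.0 dB

At s = jω = j1:
pole (s+1): 1 + j1 → |·| = √(1²+1²) = √2 ≈ 1.4142, ∠ = arctan(1/1) ≈ 45.00°
pole (s+20): 20 + j1 → |·| = √(20²+1²) = √401 ≈ 20.025, ∠ = arctan(1/20) ≈ 2.86°
|L| = 200 / 28.319 ≈ 7.0624
Gain = 20 log₁₀(7.0624) ≈ 16.98 dB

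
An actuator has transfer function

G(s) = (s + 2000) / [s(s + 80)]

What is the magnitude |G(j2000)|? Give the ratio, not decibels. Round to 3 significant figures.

0.000707

At s = jω = j2000:
zero (s+2000): 2000 + j2000 → |·| = √(2000²+2000²) = √8000000 ≈ 2828.4, ∠ = arctan(2000/2000) ≈ 45.00°
pole (s+80): 80 + j2000 → |·| = √(80²+2000²) = √4006400 ≈ 2001.6, ∠ = arctan(2000/80) ≈ 87.71°
pole at origin: |s| = 2000, ∠ = 90.00° (in denominator)
|G| = 1 · 2828.4 / 4.0032e+06 ≈ 0.00070653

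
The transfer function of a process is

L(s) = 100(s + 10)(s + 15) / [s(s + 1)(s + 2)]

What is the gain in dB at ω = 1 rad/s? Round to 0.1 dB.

At s = jω = j1:
zero (s+10): 10 + j1 → |·| = √(10²+1²) = √101 ≈ 10.05, ∠ = arctan(1/10) ≈ 5.71°
zero (s+15): 15 + j1 → |·| = √(15²+1²) = √226 ≈ 15.033, ∠ = arctan(1/15) ≈ 3.81°
pole (s+1): 1 + j1 → |·| = √(1²+1²) = √2 ≈ 1.4142, ∠ = arctan(1/1) ≈ 45.00°
pole (s+2): 2 + j1 → |·| = √(2²+1²) = √5 ≈ 2.2361, ∠ = arctan(1/2) ≈ 26.57°
pole at origin: |s| = 1, ∠ = 90.00° (in denominator)
|L| = 100 · 151.08 / 3.1623 ≈ 4777.5
Gain = 20 log₁₀(4777.5) ≈ 73.58 dB

73.6 dB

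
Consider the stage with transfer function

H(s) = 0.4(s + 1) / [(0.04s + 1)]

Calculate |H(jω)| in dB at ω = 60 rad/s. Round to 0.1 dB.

At ω = 60 rad/s:
zero (1 + j60·1) = 1 + j60 → |·| ≈ 60.008, ∠ ≈ 89.05°
pole (1 + j60·0.04) = 1 + j2.4 → |·| ≈ 2.6, ∠ ≈ 67.38°
|H| = 0.4 · 60.008 / (2.6) ≈ 9.232
Gain = 20 log₁₀(9.232) ≈ 19.31 dB

19.3 dB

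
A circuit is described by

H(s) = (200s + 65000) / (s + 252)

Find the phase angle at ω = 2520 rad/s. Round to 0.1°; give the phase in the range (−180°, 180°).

-1.6°

Substitute s = j2520:
Numerator: 200(j2520) + 65000 = 65000 + j504000
Denominator: (j2520) + 252 = 252 + j2520
|N| = √(65000² + 504000²) ≈ 5.0817e+05, ∠N ≈ 82.65°
|D| = √(252² + 2520²) ≈ 2532.6, ∠D ≈ 84.29°
∠H = 82.65° − 84.29° = -1.64°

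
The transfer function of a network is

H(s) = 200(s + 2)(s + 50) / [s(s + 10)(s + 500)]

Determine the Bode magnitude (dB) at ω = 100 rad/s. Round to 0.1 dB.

-7.2 dB

At s = jω = j100:
zero (s+2): 2 + j100 → |·| = √(2²+100²) = √10004 ≈ 100.02, ∠ = arctan(100/2) ≈ 88.85°
zero (s+50): 50 + j100 → |·| = √(50²+100²) = √12500 ≈ 111.8, ∠ = arctan(100/50) ≈ 63.43°
pole (s+10): 10 + j100 → |·| = √(10²+100²) = √10100 ≈ 100.5, ∠ = arctan(100/10) ≈ 84.29°
pole (s+500): 500 + j100 → |·| = √(500²+100²) = √260000 ≈ 509.9, ∠ = arctan(100/500) ≈ 11.31°
pole at origin: |s| = 100, ∠ = 90.00° (in denominator)
|H| = 200 · 11182 / 5.1245e+06 ≈ 0.43641
Gain = 20 log₁₀(0.43641) ≈ -7.20 dB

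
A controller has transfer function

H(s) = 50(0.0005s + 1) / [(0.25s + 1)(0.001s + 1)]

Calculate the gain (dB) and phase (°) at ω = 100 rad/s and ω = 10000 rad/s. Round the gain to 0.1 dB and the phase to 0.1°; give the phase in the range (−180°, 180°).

At ω = 100 rad/s:
zero (1 + j100·0.0005) = 1 + j0.05 → |·| ≈ 1.0012, ∠ ≈ 2.86°
pole (1 + j100·0.25) = 1 + j25 → |·| ≈ 25.02, ∠ ≈ 87.71°
pole (1 + j100·0.001) = 1 + j0.1 → |·| ≈ 1.005, ∠ ≈ 5.71°
|H| = 50 · 1.0012 / (25.02 · 1.005) ≈ 1.9908
Gain = 20 log₁₀(1.9908) ≈ 5.98 dB
∠H = (2.86°) − (87.71° + 5.71°) = -90.56°

At ω = 10000 rad/s:
zero (1 + j10000·0.0005) = 1 + j5 → |·| ≈ 5.099, ∠ ≈ 78.69°
pole (1 + j10000·0.25) = 1 + j2500 → |·| ≈ 2500, ∠ ≈ 89.98°
pole (1 + j10000·0.001) = 1 + j10 → |·| ≈ 10.05, ∠ ≈ 84.29°
|H| = 50 · 5.099 / (2500 · 10.05) ≈ 0.010147
Gain = 20 log₁₀(0.010147) ≈ -39.87 dB
∠H = (78.69°) − (89.98° + 84.29°) = -95.58°

ω = 100: 6.0 dB, -90.6°; ω = 10000: -39.9 dB, -95.6°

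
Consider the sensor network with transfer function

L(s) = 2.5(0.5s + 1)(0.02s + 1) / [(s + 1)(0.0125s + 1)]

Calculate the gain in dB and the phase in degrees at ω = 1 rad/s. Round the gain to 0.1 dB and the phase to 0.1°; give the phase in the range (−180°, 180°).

5.9 dB, -18.0°

At ω = 1 rad/s:
zero (1 + j1·0.5) = 1 + j0.5 → |·| ≈ 1.118, ∠ ≈ 26.57°
zero (1 + j1·0.02) = 1 + j0.02 → |·| ≈ 1.0002, ∠ ≈ 1.15°
pole (1 + j1·1) = 1 + j1 → |·| ≈ 1.4142, ∠ ≈ 45.00°
pole (1 + j1·0.0125) = 1 + j0.0125 → |·| ≈ 1.0001, ∠ ≈ 0.72°
|L| = 2.5 · 1.118 · 1.0002 / (1.4142 · 1.0001) ≈ 1.9766
Gain = 20 log₁₀(1.9766) ≈ 5.92 dB
∠L = (26.57° + 1.15°) − (45.00° + 0.72°) = -18.00°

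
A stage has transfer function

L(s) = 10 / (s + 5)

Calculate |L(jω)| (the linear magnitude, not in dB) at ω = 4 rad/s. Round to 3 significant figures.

At s = jω = j4:
pole (s+5): 5 + j4 → |·| = √(5²+4²) = √41 ≈ 6.4031, ∠ = arctan(4/5) ≈ 38.66°
|L| = 10 / 6.4031 ≈ 1.5617

1.56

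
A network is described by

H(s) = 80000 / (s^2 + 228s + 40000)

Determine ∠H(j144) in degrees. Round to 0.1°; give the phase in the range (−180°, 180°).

-59.6°

At s = jω = j144:
quadratic: (j144)² + 228·j144 + 40000 = 19264 + j32832 → |·| ≈ 38066, ∠ ≈ 59.60°
∠H = 0.00° − 59.60° = -59.60°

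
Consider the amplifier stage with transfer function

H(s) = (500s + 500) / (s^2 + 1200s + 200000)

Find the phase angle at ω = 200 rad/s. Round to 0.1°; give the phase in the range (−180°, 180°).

Substitute s = j200:
Numerator: 500(j200) + 500 = 500 + j100000
Denominator: (j200)^2 + 1200(j200) + 200000 = 160000 + j240000
|N| = √(500² + 100000²) ≈ 1e+05, ∠N ≈ 89.71°
|D| = √(160000² + 240000²) ≈ 2.8844e+05, ∠D ≈ 56.31°
∠H = 89.71° − 56.31° = 33.40°

33.4°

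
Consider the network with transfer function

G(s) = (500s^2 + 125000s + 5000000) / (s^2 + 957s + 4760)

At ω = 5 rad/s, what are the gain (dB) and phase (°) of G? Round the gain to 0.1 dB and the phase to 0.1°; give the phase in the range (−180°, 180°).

Substitute s = j5:
Numerator: 500(j5)^2 + 125000(j5) + 5000000 = 4987500 + j625000
Denominator: (j5)^2 + 957(j5) + 4760 = 4735 + j4785
|N| = √(4987500² + 625000²) ≈ 5.0265e+06, ∠N ≈ 7.14°
|D| = √(4735² + 4785²) ≈ 6731.7, ∠D ≈ 45.30°
|G| = 5.0265e+06 / 6731.7 ≈ 746.69
Gain = 20 log₁₀(746.69) ≈ 57.46 dB
∠G = 7.14° − 45.30° = -38.16°

57.5 dB, -38.2°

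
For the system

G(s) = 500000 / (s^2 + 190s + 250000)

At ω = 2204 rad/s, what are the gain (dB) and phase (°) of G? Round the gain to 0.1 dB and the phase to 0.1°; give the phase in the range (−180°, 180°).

At s = jω = j2204:
quadratic: (j2204)² + 190·j2204 + 250000 = -4607616 + j418760 → |·| ≈ 4.6266e+06, ∠ ≈ 174.81°
|G| = 500000 / 4.6266e+06 ≈ 0.10807
Gain = 20 log₁₀(0.10807) ≈ -19.33 dB
∠G = 0.00° − 174.81° = -174.81°

-19.3 dB, -174.8°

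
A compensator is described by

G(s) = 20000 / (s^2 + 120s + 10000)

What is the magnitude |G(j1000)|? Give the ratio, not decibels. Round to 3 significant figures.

0.0201

At s = jω = j1000:
quadratic: (j1000)² + 120·j1000 + 10000 = -990000 + j120000 → |·| ≈ 9.9725e+05, ∠ ≈ 173.09°
|G| = 20000 / 9.9725e+05 ≈ 0.020055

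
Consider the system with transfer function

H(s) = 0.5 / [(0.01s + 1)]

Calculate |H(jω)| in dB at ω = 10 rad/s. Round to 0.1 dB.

-6.1 dB

At ω = 10 rad/s:
pole (1 + j10·0.01) = 1 + j0.1 → |·| ≈ 1.005, ∠ ≈ 5.71°
|H| = 0.5 · 1 / (1.005) ≈ 0.49751
Gain = 20 log₁₀(0.49751) ≈ -6.06 dB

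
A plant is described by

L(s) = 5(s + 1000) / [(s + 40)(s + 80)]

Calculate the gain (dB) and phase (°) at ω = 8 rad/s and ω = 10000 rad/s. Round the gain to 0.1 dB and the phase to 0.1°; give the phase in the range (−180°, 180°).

At s = jω = j8:
zero (s+1000): 1000 + j8 → |·| = √(1000²+8²) = √1000064 ≈ 1000, ∠ = arctan(8/1000) ≈ 0.46°
pole (s+40): 40 + j8 → |·| = √(40²+8²) = √1664 ≈ 40.792, ∠ = arctan(8/40) ≈ 11.31°
pole (s+80): 80 + j8 → |·| = √(80²+8²) = √6464 ≈ 80.399, ∠ = arctan(8/80) ≈ 5.71°
|L| = 5 · 1000 / 3279.6 ≈ 1.5246
Gain = 20 log₁₀(1.5246) ≈ 3.66 dB
∠L = 0.46° − 17.02° = -16.56°

At s = jω = j10000:
zero (s+1000): 1000 + j10000 → |·| = √(1000²+10000²) = √101000000 ≈ 10050, ∠ = arctan(10000/1000) ≈ 84.29°
pole (s+40): 40 + j10000 → |·| = √(40²+10000²) = √100001600 ≈ 10000, ∠ = arctan(10000/40) ≈ 89.77°
pole (s+80): 80 + j10000 → |·| = √(80²+10000²) = √100006400 ≈ 10000, ∠ = arctan(10000/80) ≈ 89.54°
|L| = 5 · 10050 / 1e+08 ≈ 0.0005025
Gain = 20 log₁₀(0.0005025) ≈ -65.98 dB
∠L = 84.29° − 179.31° = -95.02°

ω = 8: 3.7 dB, -16.6°; ω = 10000: -66.0 dB, -95.0°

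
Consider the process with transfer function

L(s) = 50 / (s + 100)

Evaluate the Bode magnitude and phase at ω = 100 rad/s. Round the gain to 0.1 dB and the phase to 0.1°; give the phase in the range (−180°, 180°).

Substitute s = j100:
Numerator: 50 = 50 + j0
Denominator: (j100) + 100 = 100 + j100
|N| = √(50² + 0²) ≈ 50, ∠N ≈ 0.00°
|D| = √(100² + 100²) ≈ 141.42, ∠D ≈ 45.00°
|L| = 50 / 141.42 ≈ 0.35356
Gain = 20 log₁₀(0.35356) ≈ -9.03 dB
∠L = 0.00° − 45.00° = -45.00°

-9.0 dB, -45.0°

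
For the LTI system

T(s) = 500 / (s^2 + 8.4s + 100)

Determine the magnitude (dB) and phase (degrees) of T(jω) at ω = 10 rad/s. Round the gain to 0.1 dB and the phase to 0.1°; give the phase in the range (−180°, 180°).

15.5 dB, -90.0°

At s = jω = j10:
quadratic: (j10)² + 8.4·j10 + 100 = 0 + j84 → |·| ≈ 84, ∠ ≈ 90.00°
|T| = 500 / 84 ≈ 5.9524
Gain = 20 log₁₀(5.9524) ≈ 15.49 dB
∠T = 0.00° − 90.00° = -90.00°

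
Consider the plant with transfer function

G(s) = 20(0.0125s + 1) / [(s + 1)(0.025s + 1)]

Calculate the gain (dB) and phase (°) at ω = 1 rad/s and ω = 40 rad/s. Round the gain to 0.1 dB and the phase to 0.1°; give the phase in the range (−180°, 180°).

ω = 1: 23.0 dB, -45.7°; ω = 40: -8.1 dB, -107.0°

At ω = 1 rad/s:
zero (1 + j1·0.0125) = 1 + j0.0125 → |·| ≈ 1.0001, ∠ ≈ 0.72°
pole (1 + j1·1) = 1 + j1 → |·| ≈ 1.4142, ∠ ≈ 45.00°
pole (1 + j1·0.025) = 1 + j0.025 → |·| ≈ 1.0003, ∠ ≈ 1.43°
|G| = 20 · 1.0001 / (1.4142 · 1.0003) ≈ 14.139
Gain = 20 log₁₀(14.139) ≈ 23.01 dB
∠G = (0.72°) − (45.00° + 1.43°) = -45.71°

At ω = 40 rad/s:
zero (1 + j40·0.0125) = 1 + j0.5 → |·| ≈ 1.118, ∠ ≈ 26.57°
pole (1 + j40·1) = 1 + j40 → |·| ≈ 40.012, ∠ ≈ 88.57°
pole (1 + j40·0.025) = 1 + j1 → |·| ≈ 1.4142, ∠ ≈ 45.00°
|G| = 20 · 1.118 / (40.012 · 1.4142) ≈ 0.39516
Gain = 20 log₁₀(0.39516) ≈ -8.06 dB
∠G = (26.57°) − (88.57° + 45.00°) = -107.00°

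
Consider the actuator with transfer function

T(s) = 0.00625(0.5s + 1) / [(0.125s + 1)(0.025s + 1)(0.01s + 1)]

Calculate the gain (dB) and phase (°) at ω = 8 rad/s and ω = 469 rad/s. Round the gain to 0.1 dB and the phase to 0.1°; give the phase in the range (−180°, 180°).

At ω = 8 rad/s:
zero (1 + j8·0.5) = 1 + j4 → |·| ≈ 4.1231, ∠ ≈ 75.96°
pole (1 + j8·0.125) = 1 + j1 → |·| ≈ 1.4142, ∠ ≈ 45.00°
pole (1 + j8·0.025) = 1 + j0.2 → |·| ≈ 1.0198, ∠ ≈ 11.31°
pole (1 + j8·0.01) = 1 + j0.08 → |·| ≈ 1.0032, ∠ ≈ 4.57°
|T| = 0.00625 · 4.1231 / (1.4142 · 1.0198 · 1.0032) ≈ 0.017811
Gain = 20 log₁₀(0.017811) ≈ -34.99 dB
∠T = (75.96°) − (45.00° + 11.31° + 4.57°) = 15.08°

At ω = 469 rad/s:
zero (1 + j469·0.5) = 1 + j234.5 → |·| ≈ 234.5, ∠ ≈ 89.76°
pole (1 + j469·0.125) = 1 + j58.625 → |·| ≈ 58.634, ∠ ≈ 89.02°
pole (1 + j469·0.025) = 1 + j11.725 → |·| ≈ 11.768, ∠ ≈ 85.13°
pole (1 + j469·0.01) = 1 + j4.69 → |·| ≈ 4.7954, ∠ ≈ 77.96°
|T| = 0.00625 · 234.5 / (58.634 · 11.768 · 4.7954) ≈ 0.00044294
Gain = 20 log₁₀(0.00044294) ≈ -67.07 dB
∠T = (89.76°) − (89.02° + 85.13° + 77.96°) = -162.35°

ω = 8: -35.0 dB, 15.1°; ω = 469: -67.1 dB, -162.4°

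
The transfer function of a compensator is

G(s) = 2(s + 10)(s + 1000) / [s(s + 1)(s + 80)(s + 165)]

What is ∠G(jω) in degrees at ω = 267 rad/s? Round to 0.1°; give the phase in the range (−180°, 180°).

At s = jω = j267:
zero (s+10): 10 + j267 → |·| = √(10²+267²) = √71389 ≈ 267.19, ∠ = arctan(267/10) ≈ 87.86°
zero (s+1000): 1000 + j267 → |·| = √(1000²+267²) = √1071289 ≈ 1035, ∠ = arctan(267/1000) ≈ 14.95°
pole (s+1): 1 + j267 → |·| = √(1²+267²) = √71290 ≈ 267, ∠ = arctan(267/1) ≈ 89.79°
pole (s+80): 80 + j267 → |·| = √(80²+267²) = √77689 ≈ 278.73, ∠ = arctan(267/80) ≈ 73.32°
pole (s+165): 165 + j267 → |·| = √(165²+267²) = √98514 ≈ 313.87, ∠ = arctan(267/165) ≈ 58.28°
pole at origin: |s| = 267, ∠ = 90.00° (in denominator)
∠G = 102.81° − 311.39° = -208.58° ≡ 151.42° (principal value)

151.4°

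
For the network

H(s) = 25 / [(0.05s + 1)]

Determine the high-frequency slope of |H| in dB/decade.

Each pole contributes −20 dB/decade at high frequency; each zero contributes +20 dB/decade.
Net: 0 zero(s) − 1 pole(s) → -20 dB/decade.

-20 dB/decade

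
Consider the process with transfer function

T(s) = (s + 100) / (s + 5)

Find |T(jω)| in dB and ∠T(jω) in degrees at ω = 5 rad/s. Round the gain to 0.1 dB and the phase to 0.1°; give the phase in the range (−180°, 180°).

Substitute s = j5:
Numerator: (j5) + 100 = 100 + j5
Denominator: (j5) + 5 = 5 + j5
|N| = √(100² + 5²) ≈ 100.12, ∠N ≈ 2.86°
|D| = √(5² + 5²) ≈ 7.0711, ∠D ≈ 45.00°
|T| = 100.12 / 7.0711 ≈ 14.159
Gain = 20 log₁₀(14.159) ≈ 23.02 dB
∠T = 2.86° − 45.00° = -42.14°

23.0 dB, -42.1°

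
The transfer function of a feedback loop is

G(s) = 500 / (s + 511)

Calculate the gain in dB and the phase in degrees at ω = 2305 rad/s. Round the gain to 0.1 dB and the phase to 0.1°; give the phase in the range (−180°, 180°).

Substitute s = j2305:
Numerator: 500 = 500 + j0
Denominator: (j2305) + 511 = 511 + j2305
|N| = √(500² + 0²) ≈ 500, ∠N ≈ 0.00°
|D| = √(511² + 2305²) ≈ 2361, ∠D ≈ 77.50°
|G| = 500 / 2361 ≈ 0.21177
Gain = 20 log₁₀(0.21177) ≈ -13.48 dB
∠G = 0.00° − 77.50° = -77.50°

-13.5 dB, -77.5°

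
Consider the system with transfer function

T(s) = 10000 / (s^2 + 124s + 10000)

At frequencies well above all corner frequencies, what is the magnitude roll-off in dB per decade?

-40 dB/decade

Each pole contributes −20 dB/decade at high frequency; each zero contributes +20 dB/decade.
Net: 0 zero(s) − 2 pole(s) → -40 dB/decade.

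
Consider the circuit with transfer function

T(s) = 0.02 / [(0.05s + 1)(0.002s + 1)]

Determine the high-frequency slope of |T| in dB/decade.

-40 dB/decade

Each pole contributes −20 dB/decade at high frequency; each zero contributes +20 dB/decade.
Net: 0 zero(s) − 2 pole(s) → -40 dB/decade.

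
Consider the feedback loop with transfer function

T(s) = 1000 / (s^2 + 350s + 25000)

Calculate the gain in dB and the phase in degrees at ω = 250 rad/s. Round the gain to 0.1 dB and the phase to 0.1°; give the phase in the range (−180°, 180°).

Substitute s = j250:
Numerator: 1000 = 1000 + j0
Denominator: (j250)^2 + 350(j250) + 25000 = -37500 + j87500
|N| = √(1000² + 0²) ≈ 1000, ∠N ≈ 0.00°
|D| = √(37500² + 87500²) ≈ 95197, ∠D ≈ 113.20°
|T| = 1000 / 95197 ≈ 0.010505
Gain = 20 log₁₀(0.010505) ≈ -39.57 dB
∠T = 0.00° − 113.20° = -113.20°

-39.6 dB, -113.2°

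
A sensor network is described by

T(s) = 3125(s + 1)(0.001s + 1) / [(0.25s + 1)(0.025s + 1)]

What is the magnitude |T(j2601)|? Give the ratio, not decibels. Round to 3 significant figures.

536

At ω = 2601 rad/s:
zero (1 + j2601·1) = 1 + j2601 → |·| ≈ 2601, ∠ ≈ 89.98°
zero (1 + j2601·0.001) = 1 + j2.601 → |·| ≈ 2.7866, ∠ ≈ 68.97°
pole (1 + j2601·0.25) = 1 + j650.25 → |·| ≈ 650.25, ∠ ≈ 89.91°
pole (1 + j2601·0.025) = 1 + j65.025 → |·| ≈ 65.033, ∠ ≈ 89.12°
|T| = 3125 · 2601 · 2.7866 / (650.25 · 65.033) ≈ 535.61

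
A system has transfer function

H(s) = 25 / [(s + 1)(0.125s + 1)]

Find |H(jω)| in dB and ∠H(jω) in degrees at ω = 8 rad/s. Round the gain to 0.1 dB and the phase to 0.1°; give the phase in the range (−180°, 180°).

At ω = 8 rad/s:
pole (1 + j8·1) = 1 + j8 → |·| ≈ 8.0623, ∠ ≈ 82.87°
pole (1 + j8·0.125) = 1 + j1 → |·| ≈ 1.4142, ∠ ≈ 45.00°
|H| = 25 · 1 / (8.0623 · 1.4142) ≈ 2.1927
Gain = 20 log₁₀(2.1927) ≈ 6.82 dB
∠H = (0°) − (82.87° + 45.00°) = -127.87°

6.8 dB, -127.9°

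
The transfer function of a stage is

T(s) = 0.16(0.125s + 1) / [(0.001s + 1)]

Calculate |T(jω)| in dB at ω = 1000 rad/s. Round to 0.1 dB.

23.0 dB

At ω = 1000 rad/s:
zero (1 + j1000·0.125) = 1 + j125 → |·| ≈ 125, ∠ ≈ 89.54°
pole (1 + j1000·0.001) = 1 + j1 → |·| ≈ 1.4142, ∠ ≈ 45.00°
|T| = 0.16 · 125 / (1.4142) ≈ 14.142
Gain = 20 log₁₀(14.142) ≈ 23.01 dB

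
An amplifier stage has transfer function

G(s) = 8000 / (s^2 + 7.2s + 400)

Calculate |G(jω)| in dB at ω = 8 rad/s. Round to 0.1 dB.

27.4 dB

At s = jω = j8:
quadratic: (j8)² + 7.2·j8 + 400 = 336 + j57.6 → |·| ≈ 340.9, ∠ ≈ 9.73°
|G| = 8000 / 340.9 ≈ 23.467
Gain = 20 log₁₀(23.467) ≈ 27.41 dB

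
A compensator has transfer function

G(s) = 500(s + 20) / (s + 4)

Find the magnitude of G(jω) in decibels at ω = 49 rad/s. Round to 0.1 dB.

54.6 dB

At s = jω = j49:
zero (s+20): 20 + j49 → |·| = √(20²+49²) = √2801 ≈ 52.924, ∠ = arctan(49/20) ≈ 67.80°
pole (s+4): 4 + j49 → |·| = √(4²+49²) = √2417 ≈ 49.163, ∠ = arctan(49/4) ≈ 85.33°
|G| = 500 · 52.924 / 49.163 ≈ 538.25
Gain = 20 log₁₀(538.25) ≈ 54.62 dB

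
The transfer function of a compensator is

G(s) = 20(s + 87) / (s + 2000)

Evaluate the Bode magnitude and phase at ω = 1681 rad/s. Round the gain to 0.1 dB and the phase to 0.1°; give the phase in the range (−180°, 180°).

At s = jω = j1681:
zero (s+87): 87 + j1681 → |·| = √(87²+1681²) = √2833330 ≈ 1683.2, ∠ = arctan(1681/87) ≈ 87.04°
pole (s+2000): 2000 + j1681 → |·| = √(2000²+1681²) = √6825761 ≈ 2612.6, ∠ = arctan(1681/2000) ≈ 40.05°
|G| = 20 · 1683.2 / 2612.6 ≈ 12.885
Gain = 20 log₁₀(12.885) ≈ 22.20 dB
∠G = 87.04° − 40.05° = 46.99°

22.2 dB, 47.0°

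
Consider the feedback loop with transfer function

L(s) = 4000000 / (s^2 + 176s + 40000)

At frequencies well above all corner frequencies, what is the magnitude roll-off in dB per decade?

-40 dB/decade

Each pole contributes −20 dB/decade at high frequency; each zero contributes +20 dB/decade.
Net: 0 zero(s) − 2 pole(s) → -40 dB/decade.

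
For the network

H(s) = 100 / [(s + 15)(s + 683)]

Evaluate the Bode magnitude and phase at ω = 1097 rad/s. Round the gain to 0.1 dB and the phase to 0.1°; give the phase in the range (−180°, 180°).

At s = jω = j1097:
pole (s+15): 15 + j1097 → |·| = √(15²+1097²) = √1203634 ≈ 1097.1, ∠ = arctan(1097/15) ≈ 89.22°
pole (s+683): 683 + j1097 → |·| = √(683²+1097²) = √1669898 ≈ 1292.2, ∠ = arctan(1097/683) ≈ 58.09°
|H| = 100 / 1.4177e+06 ≈ 7.0537e-05
Gain = 20 log₁₀(7.0537e-05) ≈ -83.03 dB
∠H = 0.00° − 147.31° = -147.31°

-83.0 dB, -147.3°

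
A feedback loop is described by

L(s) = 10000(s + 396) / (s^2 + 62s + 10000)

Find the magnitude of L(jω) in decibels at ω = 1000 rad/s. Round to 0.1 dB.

20.7 dB

At s = jω = j1000:
zero (s+396): 396 + j1000 → |·| = √(396²+1000²) = √1156816 ≈ 1075.6, ∠ = arctan(1000/396) ≈ 68.40°
quadratic: (j1000)² + 62·j1000 + 10000 = -990000 + j62000 → |·| ≈ 9.9194e+05, ∠ ≈ 176.42°
|L| = 10000 · 1075.6 / 9.9194e+05 ≈ 10.843
Gain = 20 log₁₀(10.843) ≈ 20.70 dB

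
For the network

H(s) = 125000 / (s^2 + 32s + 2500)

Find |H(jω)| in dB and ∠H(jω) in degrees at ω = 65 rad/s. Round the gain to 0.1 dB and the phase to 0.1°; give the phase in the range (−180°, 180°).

At s = jω = j65:
quadratic: (j65)² + 32·j65 + 2500 = -1725 + j2080 → |·| ≈ 2702.2, ∠ ≈ 129.67°
|H| = 125000 / 2702.2 ≈ 46.259
Gain = 20 log₁₀(46.259) ≈ 33.30 dB
∠H = 0.00° − 129.67° = -129.67°

33.3 dB, -129.7°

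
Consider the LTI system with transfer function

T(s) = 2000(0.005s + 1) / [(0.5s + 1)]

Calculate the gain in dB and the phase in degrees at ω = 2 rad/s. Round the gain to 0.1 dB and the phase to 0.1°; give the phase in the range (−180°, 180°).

At ω = 2 rad/s:
zero (1 + j2·0.005) = 1 + j0.01 → |·| ≈ 1, ∠ ≈ 0.57°
pole (1 + j2·0.5) = 1 + j1 → |·| ≈ 1.4142, ∠ ≈ 45.00°
|T| = 2000 · 1 / (1.4142) ≈ 1414.2
Gain = 20 log₁₀(1414.2) ≈ 63.01 dB
∠T = (0.57°) − (45.00°) = -44.43°

63.0 dB, -44.4°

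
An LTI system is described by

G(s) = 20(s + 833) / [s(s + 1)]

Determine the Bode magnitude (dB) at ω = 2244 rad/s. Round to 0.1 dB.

-40.4 dB

At s = jω = j2244:
zero (s+833): 833 + j2244 → |·| = √(833²+2244²) = √5729425 ≈ 2393.6, ∠ = arctan(2244/833) ≈ 69.63°
pole (s+1): 1 + j2244 → |·| = √(1²+2244²) = √5035537 ≈ 2244, ∠ = arctan(2244/1) ≈ 89.97°
pole at origin: |s| = 2244, ∠ = 90.00° (in denominator)
|G| = 20 · 2393.6 / 5.0355e+06 ≈ 0.0095069
Gain = 20 log₁₀(0.0095069) ≈ -40.44 dB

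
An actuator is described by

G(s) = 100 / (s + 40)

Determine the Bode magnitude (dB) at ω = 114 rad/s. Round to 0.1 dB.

-1.6 dB

At s = jω = j114:
pole (s+40): 40 + j114 → |·| = √(40²+114²) = √14596 ≈ 120.81, ∠ = arctan(114/40) ≈ 70.67°
|G| = 100 / 120.81 ≈ 0.82775
Gain = 20 log₁₀(0.82775) ≈ -1.64 dB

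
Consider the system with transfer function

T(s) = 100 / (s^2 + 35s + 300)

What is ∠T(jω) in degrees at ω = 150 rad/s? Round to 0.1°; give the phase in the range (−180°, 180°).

Substitute s = j150:
Numerator: 100 = 100 + j0
Denominator: (j150)^2 + 35(j150) + 300 = -22200 + j5250
|N| = √(100² + 0²) ≈ 100, ∠N ≈ 0.00°
|D| = √(22200² + 5250²) ≈ 22812, ∠D ≈ 166.69°
∠T = 0.00° − 166.69° = -166.69°

-166.7°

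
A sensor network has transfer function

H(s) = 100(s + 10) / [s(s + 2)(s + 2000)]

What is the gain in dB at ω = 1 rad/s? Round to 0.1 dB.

-13.0 dB

At s = jω = j1:
zero (s+10): 10 + j1 → |·| = √(10²+1²) = √101 ≈ 10.05, ∠ = arctan(1/10) ≈ 5.71°
pole (s+2): 2 + j1 → |·| = √(2²+1²) = √5 ≈ 2.2361, ∠ = arctan(1/2) ≈ 26.57°
pole (s+2000): 2000 + j1 → |·| = √(2000²+1²) = √4000001 ≈ 2000, ∠ = arctan(1/2000) ≈ 0.03°
pole at origin: |s| = 1, ∠ = 90.00° (in denominator)
|H| = 100 · 10.05 / 4472.2 ≈ 0.22472
Gain = 20 log₁₀(0.22472) ≈ -12.97 dB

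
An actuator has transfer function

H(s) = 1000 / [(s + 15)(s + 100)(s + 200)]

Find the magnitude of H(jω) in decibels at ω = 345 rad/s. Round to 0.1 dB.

-93.9 dB

At s = jω = j345:
pole (s+15): 15 + j345 → |·| = √(15²+345²) = √119250 ≈ 345.33, ∠ = arctan(345/15) ≈ 87.51°
pole (s+100): 100 + j345 → |·| = √(100²+345²) = √129025 ≈ 359.2, ∠ = arctan(345/100) ≈ 73.84°
pole (s+200): 200 + j345 → |·| = √(200²+345²) = √159025 ≈ 398.78, ∠ = arctan(345/200) ≈ 59.90°
|H| = 1000 / 4.9466e+07 ≈ 2.0216e-05
Gain = 20 log₁₀(2.0216e-05) ≈ -93.89 dB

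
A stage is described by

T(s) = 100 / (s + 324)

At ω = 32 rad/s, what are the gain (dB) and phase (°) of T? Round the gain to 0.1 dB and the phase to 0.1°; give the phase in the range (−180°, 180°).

-10.3 dB, -5.6°

At s = jω = j32:
pole (s+324): 324 + j32 → |·| = √(324²+32²) = √106000 ≈ 325.58, ∠ = arctan(32/324) ≈ 5.64°
|T| = 100 / 325.58 ≈ 0.30714
Gain = 20 log₁₀(0.30714) ≈ -10.25 dB
∠T = 0.00° − 5.64° = -5.64°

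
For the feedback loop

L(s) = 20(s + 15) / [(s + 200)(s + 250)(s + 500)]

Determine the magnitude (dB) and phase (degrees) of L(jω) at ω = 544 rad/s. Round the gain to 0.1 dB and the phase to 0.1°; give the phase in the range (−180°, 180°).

-87.4 dB, -94.1°

At s = jω = j544:
zero (s+15): 15 + j544 → |·| = √(15²+544²) = √296161 ≈ 544.21, ∠ = arctan(544/15) ≈ 88.42°
pole (s+200): 200 + j544 → |·| = √(200²+544²) = √335936 ≈ 579.6, ∠ = arctan(544/200) ≈ 69.81°
pole (s+250): 250 + j544 → |·| = √(250²+544²) = √358436 ≈ 598.7, ∠ = arctan(544/250) ≈ 65.32°
pole (s+500): 500 + j544 → |·| = √(500²+544²) = √545936 ≈ 738.87, ∠ = arctan(544/500) ≈ 47.41°
|L| = 20 · 544.21 / 2.5639e+08 ≈ 4.2452e-05
Gain = 20 log₁₀(4.2452e-05) ≈ -87.44 dB
∠L = 88.42° − 182.54° = -94.12°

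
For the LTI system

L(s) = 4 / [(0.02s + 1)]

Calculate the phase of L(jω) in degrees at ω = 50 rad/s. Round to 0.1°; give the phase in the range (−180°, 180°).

-45.0°

At ω = 50 rad/s:
pole (1 + j50·0.02) = 1 + j1 → |·| ≈ 1.4142, ∠ ≈ 45.00°
∠L = (0°) − (45.00°) = -45.00°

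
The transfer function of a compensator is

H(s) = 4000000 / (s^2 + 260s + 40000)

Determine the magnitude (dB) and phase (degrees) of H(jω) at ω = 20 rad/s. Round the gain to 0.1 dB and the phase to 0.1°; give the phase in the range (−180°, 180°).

At s = jω = j20:
quadratic: (j20)² + 260·j20 + 40000 = 39600 + j5200 → |·| ≈ 39940, ∠ ≈ 7.48°
|H| = 4000000 / 39940 ≈ 100.15
Gain = 20 log₁₀(100.15) ≈ 40.01 dB
∠H = 0.00° − 7.48° = -7.48°

40.0 dB, -7.5°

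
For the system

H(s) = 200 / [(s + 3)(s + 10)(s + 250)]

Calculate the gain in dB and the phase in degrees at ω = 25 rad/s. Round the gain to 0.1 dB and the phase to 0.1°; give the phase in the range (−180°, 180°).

-58.6 dB, -157.1°

At s = jω = j25:
pole (s+3): 3 + j25 → |·| = √(3²+25²) = √634 ≈ 25.179, ∠ = arctan(25/3) ≈ 83.16°
pole (s+10): 10 + j25 → |·| = √(10²+25²) = √725 ≈ 26.926, ∠ = arctan(25/10) ≈ 68.20°
pole (s+250): 250 + j25 → |·| = √(250²+25²) = √63125 ≈ 251.25, ∠ = arctan(25/250) ≈ 5.71°
|H| = 200 / 1.7034e+05 ≈ 0.0011741
Gain = 20 log₁₀(0.0011741) ≈ -58.61 dB
∠H = 0.00° − 157.07° = -157.07°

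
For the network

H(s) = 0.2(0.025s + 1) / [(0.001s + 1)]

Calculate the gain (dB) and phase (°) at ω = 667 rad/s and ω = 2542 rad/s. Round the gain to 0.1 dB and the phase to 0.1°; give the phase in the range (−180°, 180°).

ω = 667: 8.9 dB, 52.9°; ω = 2542: 13.4 dB, 20.6°

At ω = 667 rad/s:
zero (1 + j667·0.025) = 1 + j16.675 → |·| ≈ 16.705, ∠ ≈ 86.57°
pole (1 + j667·0.001) = 1 + j0.667 → |·| ≈ 1.202, ∠ ≈ 33.70°
|H| = 0.2 · 16.705 / (1.202) ≈ 2.7795
Gain = 20 log₁₀(2.7795) ≈ 8.88 dB
∠H = (86.57°) − (33.70°) = 52.87°

At ω = 2542 rad/s:
zero (1 + j2542·0.025) = 1 + j63.55 → |·| ≈ 63.558, ∠ ≈ 89.10°
pole (1 + j2542·0.001) = 1 + j2.542 → |·| ≈ 2.7316, ∠ ≈ 68.53°
|H| = 0.2 · 63.558 / (2.7316) ≈ 4.6535
Gain = 20 log₁₀(4.6535) ≈ 13.36 dB
∠H = (89.10°) − (68.53°) = 20.57°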